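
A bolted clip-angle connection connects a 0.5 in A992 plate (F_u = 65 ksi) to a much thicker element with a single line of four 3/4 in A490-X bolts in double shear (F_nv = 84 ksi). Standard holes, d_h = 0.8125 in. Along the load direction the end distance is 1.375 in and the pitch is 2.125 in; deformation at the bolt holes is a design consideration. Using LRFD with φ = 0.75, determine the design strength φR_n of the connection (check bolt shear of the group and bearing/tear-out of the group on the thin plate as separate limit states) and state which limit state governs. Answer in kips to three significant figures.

Bolt shear: A_b = π·0.75²/4 = 0.4418 in²; R_n = 84 × 0.4418 × 4 × 2 = 296.9 kips → 0.75 × 296.9 = 223 kips.
Bearing (1.2 l_c t F_u ≤ 2.4 d t F_u): upper limit = 2.4·0.75·0.5·65 = 58.5 kips.
  Edge l_c = 1.375 − 0.8125/2 = 0.9688 → r_n = 37.78 kips; interior l_c = 2.125 − 0.8125 = 1.312 → r_n = 51.19 kips.
  R_n,bearing = 1·37.78 + 3·51.19 = 191.3 kips → 0.75 × 191.3 = 144 kips.
Bearing governs: 144 kips.

144 kips (bearing governs)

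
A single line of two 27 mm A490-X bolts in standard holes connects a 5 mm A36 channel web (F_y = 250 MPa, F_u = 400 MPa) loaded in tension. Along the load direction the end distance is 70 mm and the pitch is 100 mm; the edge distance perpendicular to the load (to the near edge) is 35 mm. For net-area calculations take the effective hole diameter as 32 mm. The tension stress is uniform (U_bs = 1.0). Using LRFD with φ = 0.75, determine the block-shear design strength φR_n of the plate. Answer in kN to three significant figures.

124 kN

Shear plane L_v = 70 + 1·100 = 170 mm; A_gv = 170 × 5 = 850 mm².
A_nv = (170 − 1.5·32) × 5 = 610 mm².
A_nt = (35 − 0.5·32) × 5 = 95 mm².
0.6 F_u A_nv = 146.4 kN; 0.6 F_y A_gv = 127.5 kN → shear yielding governs the shear term.
R_n = 127.5 + 1.0 × 400 × 95 / 1000 = 165.5 kN.
Design strength φR_n = 0.75 × 165.5 = 124 kN.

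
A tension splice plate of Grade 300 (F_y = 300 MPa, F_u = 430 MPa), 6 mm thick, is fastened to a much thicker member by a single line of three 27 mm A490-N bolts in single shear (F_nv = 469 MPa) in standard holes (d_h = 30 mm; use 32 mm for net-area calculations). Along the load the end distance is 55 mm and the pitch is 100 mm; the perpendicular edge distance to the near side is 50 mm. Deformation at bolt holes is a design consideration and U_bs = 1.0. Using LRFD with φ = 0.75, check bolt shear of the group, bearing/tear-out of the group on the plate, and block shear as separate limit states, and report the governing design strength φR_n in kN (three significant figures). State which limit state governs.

Bolt shear: A_b = π·27²/4 = 572.6 mm²; R_n = 469 × 572.6 × 3 × 1 / 1000 = 805.6 kN → 0.75 × 805.6 = 604 kN.
Bearing: edge l_c = 40, r_n = 123.8 kN; interior l_c = 70, r_n = 167.2 kN; R_n = 123.8 + 2·167.2 = 458.2 kN → 344 kN.
Block shear: A_gv = 1530, A_nv = 1050, A_nt = 204 mm²; R_n = min(0.6F_uA_nv, 0.6F_yA_gv) + U_bs·F_u·A_nt = 358.6 kN → 269 kN.
Block shear governs: 269 kN.

269 kN (block shear governs)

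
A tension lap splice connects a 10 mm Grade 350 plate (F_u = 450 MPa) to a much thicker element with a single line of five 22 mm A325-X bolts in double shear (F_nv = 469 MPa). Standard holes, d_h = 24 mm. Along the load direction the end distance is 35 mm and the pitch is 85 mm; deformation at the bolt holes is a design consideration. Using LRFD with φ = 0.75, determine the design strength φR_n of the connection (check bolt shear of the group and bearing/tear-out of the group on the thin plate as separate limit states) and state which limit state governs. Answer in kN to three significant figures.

Bolt shear: A_b = π·22²/4 = 380.1 mm²; R_n = 469 × 380.1 × 5 × 2 / 1000 = 1783 kN → 0.75 × 1783 = 1340 kN.
Bearing (1.2 l_c t F_u ≤ 2.4 d t F_u): upper limit = 2.4·22·10·450 / 1000 = 237.6 kN.
  Edge l_c = 35 − 24/2 = 23 → r_n = 124.2 kN; interior l_c = 85 − 24 = 61 → r_n = 237.6 kN.
  R_n,bearing = 1·124.2 + 4·237.6 = 1075 kN → 0.75 × 1075 = 806 kN.
Bearing governs: 806 kN.

806 kN (bearing governs)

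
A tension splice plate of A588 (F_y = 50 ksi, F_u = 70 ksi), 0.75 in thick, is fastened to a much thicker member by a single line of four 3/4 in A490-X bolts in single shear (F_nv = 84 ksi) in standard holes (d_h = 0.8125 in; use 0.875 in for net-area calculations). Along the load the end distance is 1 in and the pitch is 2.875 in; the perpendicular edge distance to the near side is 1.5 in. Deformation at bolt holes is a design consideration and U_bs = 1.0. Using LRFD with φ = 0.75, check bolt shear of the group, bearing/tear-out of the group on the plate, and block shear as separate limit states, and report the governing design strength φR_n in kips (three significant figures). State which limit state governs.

111 kips (bolt shear governs)

Bolt shear: A_b = π·0.75²/4 = 0.4418 in²; R_n = 84 × 0.4418 × 4 × 1 = 148.4 kips → 0.75 × 148.4 = 111 kips.
Bearing: edge l_c = 0.5938, r_n = 37.41 kips; interior l_c = 2.062, r_n = 94.5 kips; R_n = 37.41 + 3·94.5 = 320.9 kips → 241 kips.
Block shear: A_gv = 7.219, A_nv = 4.922, A_nt = 0.7969 in²; R_n = min(0.6F_uA_nv, 0.6F_yA_gv) + U_bs·F_u·A_nt = 262.5 kips → 197 kips.
Bolt shear governs: 111 kips.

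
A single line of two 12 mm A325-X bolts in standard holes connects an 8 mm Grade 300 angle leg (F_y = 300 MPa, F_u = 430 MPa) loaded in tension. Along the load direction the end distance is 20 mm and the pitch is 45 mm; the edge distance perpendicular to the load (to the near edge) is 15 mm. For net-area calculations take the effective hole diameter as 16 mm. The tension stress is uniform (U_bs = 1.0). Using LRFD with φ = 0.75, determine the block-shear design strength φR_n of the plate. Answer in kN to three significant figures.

81.5 kN

Shear plane L_v = 20 + 1·45 = 65 mm; A_gv = 65 × 8 = 520 mm².
A_nv = (65 − 1.5·16) × 8 = 328 mm².
A_nt = (15 − 0.5·16) × 8 = 56 mm².
0.6 F_u A_nv = 84.62 kN; 0.6 F_y A_gv = 93.6 kN → shear rupture governs the shear term.
R_n = 84.62 + 1.0 × 430 × 56 / 1000 = 108.7 kN.
Design strength φR_n = 0.75 × 108.7 = 81.5 kN.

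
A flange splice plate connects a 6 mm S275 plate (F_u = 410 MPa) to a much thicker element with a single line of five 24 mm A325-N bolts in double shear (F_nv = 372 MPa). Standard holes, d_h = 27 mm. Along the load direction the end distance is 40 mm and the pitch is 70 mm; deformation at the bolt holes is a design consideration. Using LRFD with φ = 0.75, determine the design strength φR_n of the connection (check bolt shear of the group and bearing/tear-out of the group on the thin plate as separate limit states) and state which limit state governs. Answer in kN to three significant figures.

Bolt shear: A_b = π·24²/4 = 452.4 mm²; R_n = 372 × 452.4 × 5 × 2 / 1000 = 1683 kN → 0.75 × 1683 = 1260 kN.
Bearing (1.2 l_c t F_u ≤ 2.4 d t F_u): upper limit = 2.4·24·6·410 / 1000 = 141.7 kN.
  Edge l_c = 40 − 27/2 = 26.5 → r_n = 78.23 kN; interior l_c = 70 − 27 = 43 → r_n = 126.9 kN.
  R_n,bearing = 1·78.23 + 4·126.9 = 586 kN → 0.75 × 586 = 439 kN.
Bearing governs: 439 kN.

439 kN (bearing governs)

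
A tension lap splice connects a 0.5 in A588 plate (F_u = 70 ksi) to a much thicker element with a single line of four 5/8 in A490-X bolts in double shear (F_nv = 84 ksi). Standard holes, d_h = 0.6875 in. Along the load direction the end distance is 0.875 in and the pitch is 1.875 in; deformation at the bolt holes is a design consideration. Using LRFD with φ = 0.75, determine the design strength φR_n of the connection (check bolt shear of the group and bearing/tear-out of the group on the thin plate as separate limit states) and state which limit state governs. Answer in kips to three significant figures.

Bolt shear: A_b = π·0.625²/4 = 0.3068 in²; R_n = 84 × 0.3068 × 4 × 2 = 206.2 kips → 0.75 × 206.2 = 155 kips.
Bearing (1.2 l_c t F_u ≤ 2.4 d t F_u): upper limit = 2.4·0.625·0.5·70 = 52.5 kips.
  Edge l_c = 0.875 − 0.6875/2 = 0.5312 → r_n = 22.31 kips; interior l_c = 1.875 − 0.6875 = 1.188 → r_n = 49.88 kips.
  R_n,bearing = 1·22.31 + 3·49.88 = 171.9 kips → 0.75 × 171.9 = 129 kips.
Bearing governs: 129 kips.

129 kips (bearing governs)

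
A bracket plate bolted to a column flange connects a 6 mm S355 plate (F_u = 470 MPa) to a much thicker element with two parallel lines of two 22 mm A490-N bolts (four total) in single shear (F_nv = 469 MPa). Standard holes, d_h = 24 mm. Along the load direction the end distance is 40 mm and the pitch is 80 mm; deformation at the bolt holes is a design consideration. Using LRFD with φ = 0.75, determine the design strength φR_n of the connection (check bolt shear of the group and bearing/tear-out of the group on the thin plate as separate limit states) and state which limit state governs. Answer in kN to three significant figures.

365 kN (bearing governs)

Bolt shear: A_b = π·22²/4 = 380.1 mm²; R_n = 469 × 380.1 × 4 × 1 / 1000 = 713.1 kN → 0.75 × 713.1 = 535 kN.
Bearing (1.2 l_c t F_u ≤ 2.4 d t F_u): upper limit = 2.4·22·6·470 / 1000 = 148.9 kN.
  Edge l_c = 40 − 24/2 = 28 → r_n = 94.75 kN; interior l_c = 80 − 24 = 56 → r_n = 148.9 kN.
  R_n,bearing = 2·94.75 + 2·148.9 = 487.3 kN → 0.75 × 487.3 = 365 kN.
Bearing governs: 365 kN.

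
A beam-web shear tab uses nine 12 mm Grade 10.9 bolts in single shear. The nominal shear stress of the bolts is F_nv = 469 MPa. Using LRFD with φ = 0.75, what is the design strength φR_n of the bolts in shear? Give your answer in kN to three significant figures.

A_b = π × 12² / 4 = 113.1 mm².
R_n = F_nv · A_b · n · n_s = 469 × 113.1 × 9 × 1 / 1000 = 477.4 kN.
Design strength φR_n = 0.75 × 477.4 = 358 kN.

358 kN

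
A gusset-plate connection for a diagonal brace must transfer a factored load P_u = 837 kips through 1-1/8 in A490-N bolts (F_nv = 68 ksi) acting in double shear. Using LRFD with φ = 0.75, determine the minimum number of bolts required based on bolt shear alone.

9 bolts

A_b = π·1.125²/4 = 0.994 in².
Per-bolt design strength φR_n = 0.75 × 68 × 0.994 × 2 = 101.4 kips.
n ≥ 837 / 101.4 = 8.255 → use 9 bolts.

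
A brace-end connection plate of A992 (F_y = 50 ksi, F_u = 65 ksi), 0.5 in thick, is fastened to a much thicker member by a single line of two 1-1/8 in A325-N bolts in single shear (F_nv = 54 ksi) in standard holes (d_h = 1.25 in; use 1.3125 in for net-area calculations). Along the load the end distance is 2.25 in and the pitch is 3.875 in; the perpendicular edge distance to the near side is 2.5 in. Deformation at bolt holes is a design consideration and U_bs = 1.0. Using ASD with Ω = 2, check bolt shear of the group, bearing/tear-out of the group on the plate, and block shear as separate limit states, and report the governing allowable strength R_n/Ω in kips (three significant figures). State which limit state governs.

53.7 kips (bolt shear governs)

Bolt shear: A_b = π·1.125²/4 = 0.994 in²; R_n = 54 × 0.994 × 2 × 1 = 107.4 kips → 107.4 / 2 = 53.7 kips.
Bearing: edge l_c = 1.625, r_n = 63.38 kips; interior l_c = 2.625, r_n = 87.75 kips; R_n = 63.38 + 1·87.75 = 151.1 kips → 75.6 kips.
Block shear: A_gv = 3.062, A_nv = 2.078, A_nt = 0.9219 in²; R_n = min(0.6F_uA_nv, 0.6F_yA_gv) + U_bs·F_u·A_nt = 141 kips → 70.5 kips.
Bolt shear governs: 53.7 kips.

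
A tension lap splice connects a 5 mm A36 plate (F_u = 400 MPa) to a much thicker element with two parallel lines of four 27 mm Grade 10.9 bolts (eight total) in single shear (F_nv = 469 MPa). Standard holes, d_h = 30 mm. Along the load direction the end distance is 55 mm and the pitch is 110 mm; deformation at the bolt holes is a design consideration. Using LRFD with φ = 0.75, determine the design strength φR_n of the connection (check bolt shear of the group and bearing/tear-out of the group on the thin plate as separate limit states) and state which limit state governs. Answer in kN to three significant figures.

Bolt shear: A_b = π·27²/4 = 572.6 mm²; R_n = 469 × 572.6 × 8 × 1 / 1000 = 2148 kN → 0.75 × 2148 = 1610 kN.
Bearing (1.2 l_c t F_u ≤ 2.4 d t F_u): upper limit = 2.4·27·5·400 / 1000 = 129.6 kN.
  Edge l_c = 55 − 30/2 = 40 → r_n = 96 kN; interior l_c = 110 − 30 = 80 → r_n = 129.6 kN.
  R_n,bearing = 2·96 + 6·129.6 = 969.6 kN → 0.75 × 969.6 = 727 kN.
Bearing governs: 727 kN.

727 kN (bearing governs)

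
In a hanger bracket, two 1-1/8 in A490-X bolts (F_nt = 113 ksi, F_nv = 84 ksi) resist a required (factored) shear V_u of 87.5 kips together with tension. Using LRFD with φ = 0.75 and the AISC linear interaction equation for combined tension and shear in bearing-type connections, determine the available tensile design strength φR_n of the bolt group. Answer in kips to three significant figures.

101 kips

A_b = π·1.125²/4 = 0.994 in²; f_rv = 87.5 / (2 × 0.994) = 44.01 ksi.
F'_nt = 1.3 F_nt − (F_nt / φF_nv) f_rv = 1.3·113 − (113/(0.75·84))·44.01 = 67.96 ksi, capped at F_nt → F'_nt = 67.96 ksi.
R_n = F'_nt · A_b · n = 67.96 × 0.994 × 2 = 135.1 kips.
Design strength φR_n = 0.75 × 135.1 = 101 kips.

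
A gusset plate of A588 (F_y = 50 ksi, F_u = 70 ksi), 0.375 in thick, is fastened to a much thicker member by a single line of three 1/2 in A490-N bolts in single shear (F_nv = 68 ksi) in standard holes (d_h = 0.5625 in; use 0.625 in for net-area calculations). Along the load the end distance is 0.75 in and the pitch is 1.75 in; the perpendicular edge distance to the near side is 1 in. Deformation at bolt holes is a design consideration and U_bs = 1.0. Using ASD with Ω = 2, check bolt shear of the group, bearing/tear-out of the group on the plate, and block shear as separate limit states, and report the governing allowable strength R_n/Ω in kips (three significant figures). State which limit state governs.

20 kips (bolt shear governs)

Bolt shear: A_b = π·0.5²/4 = 0.1963 in²; R_n = 68 × 0.1963 × 3 × 1 = 40.06 kips → 40.06 / 2 = 20 kips.
Bearing: edge l_c = 0.4688, r_n = 14.77 kips; interior l_c = 1.188, r_n = 31.5 kips; R_n = 14.77 + 2·31.5 = 77.77 kips → 38.9 kips.
Block shear: A_gv = 1.594, A_nv = 1.008, A_nt = 0.2578 in²; R_n = min(0.6F_uA_nv, 0.6F_yA_gv) + U_bs·F_u·A_nt = 60.38 kips → 30.2 kips.
Bolt shear governs: 20 kips.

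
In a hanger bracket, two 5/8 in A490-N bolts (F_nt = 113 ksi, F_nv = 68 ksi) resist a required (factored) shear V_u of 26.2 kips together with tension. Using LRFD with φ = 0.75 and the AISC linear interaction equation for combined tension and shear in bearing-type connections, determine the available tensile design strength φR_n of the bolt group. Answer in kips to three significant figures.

24.1 kips

A_b = π·0.625²/4 = 0.3068 in²; f_rv = 26.2 / (2 × 0.3068) = 42.7 ksi.
F'_nt = 1.3 F_nt − (F_nt / φF_nv) f_rv = 1.3·113 − (113/(0.75·68))·42.7 = 52.29 ksi, capped at F_nt → F'_nt = 52.29 ksi.
R_n = F'_nt · A_b · n = 52.29 × 0.3068 × 2 = 32.09 kips.
Design strength φR_n = 0.75 × 32.09 = 24.1 kips.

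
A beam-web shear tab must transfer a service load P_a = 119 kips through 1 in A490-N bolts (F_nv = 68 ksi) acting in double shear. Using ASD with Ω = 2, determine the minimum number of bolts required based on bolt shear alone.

A_b = π·1²/4 = 0.7854 in².
Per-bolt allowable strength R_n/Ω = 68 × 0.7854 × 2 / 2 = 53.41 kips.
n ≥ 119 / 53.41 = 2.228 → use 3 bolts.

3 bolts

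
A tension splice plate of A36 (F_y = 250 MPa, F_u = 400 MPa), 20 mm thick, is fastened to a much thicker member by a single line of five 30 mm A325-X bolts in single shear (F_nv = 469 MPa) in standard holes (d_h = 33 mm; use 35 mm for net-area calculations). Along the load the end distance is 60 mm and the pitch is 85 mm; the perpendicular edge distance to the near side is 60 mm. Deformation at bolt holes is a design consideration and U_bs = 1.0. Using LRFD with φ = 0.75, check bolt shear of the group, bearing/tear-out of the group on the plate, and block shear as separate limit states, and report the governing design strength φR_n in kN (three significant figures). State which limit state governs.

1130 kN (block shear governs)

Bolt shear: A_b = π·30²/4 = 706.9 mm²; R_n = 469 × 706.9 × 5 × 1 / 1000 = 1658 kN → 0.75 × 1658 = 1240 kN.
Bearing: edge l_c = 43.5, r_n = 417.6 kN; interior l_c = 52, r_n = 499.2 kN; R_n = 417.6 + 4·499.2 = 2414 kN → 1810 kN.
Block shear: A_gv = 8000, A_nv = 4850, A_nt = 850 mm²; R_n = min(0.6F_uA_nv, 0.6F_yA_gv) + U_bs·F_u·A_nt = 1504 kN → 1130 kN.
Block shear governs: 1130 kN.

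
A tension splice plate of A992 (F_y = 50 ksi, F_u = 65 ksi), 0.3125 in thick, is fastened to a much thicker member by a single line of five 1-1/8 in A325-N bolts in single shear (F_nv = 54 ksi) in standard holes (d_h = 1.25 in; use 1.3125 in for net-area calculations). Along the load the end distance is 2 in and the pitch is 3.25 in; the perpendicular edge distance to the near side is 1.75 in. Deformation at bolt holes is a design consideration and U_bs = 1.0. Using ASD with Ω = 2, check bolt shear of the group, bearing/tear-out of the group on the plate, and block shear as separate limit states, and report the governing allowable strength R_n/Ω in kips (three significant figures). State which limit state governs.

Bolt shear: A_b = π·1.125²/4 = 0.994 in²; R_n = 54 × 0.994 × 5 × 1 = 268.4 kips → 268.4 / 2 = 134 kips.
Bearing: edge l_c = 1.375, r_n = 33.52 kips; interior l_c = 2, r_n = 48.75 kips; R_n = 33.52 + 4·48.75 = 228.5 kips → 114 kips.
Block shear: A_gv = 4.688, A_nv = 2.842, A_nt = 0.3418 in²; R_n = min(0.6F_uA_nv, 0.6F_yA_gv) + U_bs·F_u·A_nt = 133 kips → 66.5 kips.
Block shear governs: 66.5 kips.

66.5 kips (block shear governs)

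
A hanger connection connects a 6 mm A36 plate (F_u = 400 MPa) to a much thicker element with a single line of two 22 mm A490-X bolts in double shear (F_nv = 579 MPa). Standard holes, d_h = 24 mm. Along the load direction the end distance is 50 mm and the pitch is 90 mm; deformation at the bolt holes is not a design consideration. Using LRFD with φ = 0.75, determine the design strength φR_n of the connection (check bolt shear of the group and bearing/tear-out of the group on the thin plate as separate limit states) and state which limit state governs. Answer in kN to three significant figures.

Bolt shear: A_b = π·22²/4 = 380.1 mm²; R_n = 579 × 380.1 × 2 × 2 / 1000 = 880.4 kN → 0.75 × 880.4 = 660 kN.
Bearing (1.5 l_c t F_u ≤ 3.0 d t F_u): upper limit = 3.0·22·6·400 / 1000 = 158.4 kN.
  Edge l_c = 50 − 24/2 = 38 → r_n = 136.8 kN; interior l_c = 90 − 24 = 66 → r_n = 158.4 kN.
  R_n,bearing = 1·136.8 + 1·158.4 = 295.2 kN → 0.75 × 295.2 = 221 kN.
Bearing governs: 221 kN.

221 kN (bearing governs)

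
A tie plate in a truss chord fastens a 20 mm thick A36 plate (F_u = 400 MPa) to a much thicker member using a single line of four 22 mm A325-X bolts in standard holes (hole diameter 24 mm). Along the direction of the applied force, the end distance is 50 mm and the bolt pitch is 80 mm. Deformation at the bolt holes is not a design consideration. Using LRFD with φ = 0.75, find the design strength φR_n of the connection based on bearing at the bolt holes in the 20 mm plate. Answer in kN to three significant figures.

Per bolt r_n = 1.5 l_c t F_u ≤ 3.0 d t F_u; upper limit = 3.0 × 22 × 20 × 400 / 1000 = 528 kN.
Edge bolt: l_c = 50 − 24/2 = 38 mm → 1.5 × 38 × 20 × 400 / 1000 = 456 → r_n = 456 kN.
Interior bolts: l_c = 80 − 24 = 56 mm → 1.5 × 56 × 20 × 400 / 1000 = 672 → r_n = 528 kN.
R_n = 1 × 456 + 3 × 528 = 2040 kN.
Design strength φR_n = 0.75 × 2040 = 1530 kN.

1530 kN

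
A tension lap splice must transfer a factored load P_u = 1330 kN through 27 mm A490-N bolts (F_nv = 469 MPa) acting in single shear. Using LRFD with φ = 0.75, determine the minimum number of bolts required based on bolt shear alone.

7 bolts

A_b = π·27²/4 = 572.6 mm².
Per-bolt design strength φR_n = 0.75 × 469 × 572.6 × 1 / 1000 = 201.4 kN.
n ≥ 1330 / 201.4 = 6.604 → use 7 bolts.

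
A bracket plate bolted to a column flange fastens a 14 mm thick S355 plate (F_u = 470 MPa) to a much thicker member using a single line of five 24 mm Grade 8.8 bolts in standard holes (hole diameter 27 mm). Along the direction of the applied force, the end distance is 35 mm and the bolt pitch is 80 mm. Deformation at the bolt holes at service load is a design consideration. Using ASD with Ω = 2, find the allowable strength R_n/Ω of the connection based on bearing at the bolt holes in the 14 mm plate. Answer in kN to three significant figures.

843 kN

Per bolt r_n = 1.2 l_c t F_u ≤ 2.4 d t F_u; upper limit = 2.4 × 24 × 14 × 470 / 1000 = 379 kN.
Edge bolt: l_c = 35 − 27/2 = 21.5 mm → 1.2 × 21.5 × 14 × 470 / 1000 = 169.8 → r_n = 169.8 kN.
Interior bolts: l_c = 80 − 27 = 53 mm → 1.2 × 53 × 14 × 470 / 1000 = 418.5 → r_n = 379 kN.
R_n = 1 × 169.8 + 4 × 379 = 1686 kN.
Allowable strength R_n/Ω = 1686 / 2 = 843 kN.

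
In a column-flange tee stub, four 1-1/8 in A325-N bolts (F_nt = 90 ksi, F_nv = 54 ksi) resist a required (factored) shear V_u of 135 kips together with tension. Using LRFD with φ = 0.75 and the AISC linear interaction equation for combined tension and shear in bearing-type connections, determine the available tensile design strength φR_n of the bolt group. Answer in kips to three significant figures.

A_b = π·1.125²/4 = 0.994 in²; f_rv = 135 / (4 × 0.994) = 33.95 ksi.
F'_nt = 1.3 F_nt − (F_nt / φF_nv) f_rv = 1.3·90 − (90/(0.75·54))·33.95 = 41.55 ksi, capped at F_nt → F'_nt = 41.55 ksi.
R_n = F'_nt · A_b · n = 41.55 × 0.994 × 4 = 165.2 kips.
Design strength φR_n = 0.75 × 165.2 = 124 kips.

124 kips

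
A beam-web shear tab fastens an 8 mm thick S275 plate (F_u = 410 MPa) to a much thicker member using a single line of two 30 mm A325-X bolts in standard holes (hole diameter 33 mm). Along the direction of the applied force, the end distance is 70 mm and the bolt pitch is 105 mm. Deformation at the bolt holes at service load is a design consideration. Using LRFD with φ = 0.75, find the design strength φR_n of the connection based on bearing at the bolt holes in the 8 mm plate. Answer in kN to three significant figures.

Per bolt r_n = 1.2 l_c t F_u ≤ 2.4 d t F_u; upper limit = 2.4 × 30 × 8 × 410 / 1000 = 236.2 kN.
Edge bolt: l_c = 70 − 33/2 = 53.5 mm → 1.2 × 53.5 × 8 × 410 / 1000 = 210.6 → r_n = 210.6 kN.
Interior bolts: l_c = 105 − 33 = 72 mm → 1.2 × 72 × 8 × 410 / 1000 = 283.4 → r_n = 236.2 kN.
R_n = 1 × 210.6 + 1 × 236.2 = 446.7 kN.
Design strength φR_n = 0.75 × 446.7 = 335 kN.

335 kN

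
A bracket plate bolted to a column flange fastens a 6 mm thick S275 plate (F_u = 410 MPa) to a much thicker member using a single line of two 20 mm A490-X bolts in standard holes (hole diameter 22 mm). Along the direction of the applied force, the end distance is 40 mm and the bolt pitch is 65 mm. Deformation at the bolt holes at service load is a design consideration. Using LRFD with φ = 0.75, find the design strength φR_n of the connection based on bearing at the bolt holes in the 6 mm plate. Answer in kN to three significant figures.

153 kN

Per bolt r_n = 1.2 l_c t F_u ≤ 2.4 d t F_u; upper limit = 2.4 × 20 × 6 × 410 / 1000 = 118.1 kN.
Edge bolt: l_c = 40 − 22/2 = 29 mm → 1.2 × 29 × 6 × 410 / 1000 = 85.61 → r_n = 85.61 kN.
Interior bolts: l_c = 65 − 22 = 43 mm → 1.2 × 43 × 6 × 410 / 1000 = 126.9 → r_n = 118.1 kN.
R_n = 1 × 85.61 + 1 × 118.1 = 203.7 kN.
Design strength φR_n = 0.75 × 203.7 = 153 kN.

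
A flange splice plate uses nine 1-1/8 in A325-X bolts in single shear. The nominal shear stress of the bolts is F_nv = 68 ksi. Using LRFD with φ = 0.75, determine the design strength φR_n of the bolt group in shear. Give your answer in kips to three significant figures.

A_b = π × 1.125² / 4 = 0.994 in².
R_n = F_nv · A_b · n · n_s = 68 × 0.994 × 9 × 1 = 608.3 kips.
Design strength φR_n = 0.75 × 608.3 = 456 kips.

456 kips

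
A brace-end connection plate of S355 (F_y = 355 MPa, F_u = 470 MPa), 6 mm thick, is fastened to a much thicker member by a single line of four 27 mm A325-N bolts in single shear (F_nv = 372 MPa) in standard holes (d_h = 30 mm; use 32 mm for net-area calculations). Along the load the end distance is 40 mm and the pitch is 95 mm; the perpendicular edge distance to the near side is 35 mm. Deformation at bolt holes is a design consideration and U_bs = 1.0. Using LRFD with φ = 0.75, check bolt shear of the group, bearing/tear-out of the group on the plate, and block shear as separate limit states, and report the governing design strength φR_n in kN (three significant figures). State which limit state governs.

310 kN (block shear governs)

Bolt shear: A_b = π·27²/4 = 572.6 mm²; R_n = 372 × 572.6 × 4 × 1 / 1000 = 852 kN → 0.75 × 852 = 639 kN.
Bearing: edge l_c = 25, r_n = 84.6 kN; interior l_c = 65, r_n = 182.7 kN; R_n = 84.6 + 3·182.7 = 632.8 kN → 475 kN.
Block shear: A_gv = 1950, A_nv = 1278, A_nt = 114 mm²; R_n = min(0.6F_uA_nv, 0.6F_yA_gv) + U_bs·F_u·A_nt = 414 kN → 310 kN.
Block shear governs: 310 kN.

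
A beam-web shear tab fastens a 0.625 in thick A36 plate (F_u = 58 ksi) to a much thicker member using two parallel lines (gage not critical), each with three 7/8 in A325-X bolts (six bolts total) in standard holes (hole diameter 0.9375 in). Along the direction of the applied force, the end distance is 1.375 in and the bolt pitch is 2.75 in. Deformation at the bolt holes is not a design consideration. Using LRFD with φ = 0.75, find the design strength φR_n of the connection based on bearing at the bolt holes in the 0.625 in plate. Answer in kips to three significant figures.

359 kips

Per bolt r_n = 1.5 l_c t F_u ≤ 3.0 d t F_u; upper limit = 3.0 × 0.875 × 0.625 × 58 = 95.16 kips.
Edge bolt: l_c = 1.375 − 0.9375/2 = 0.9062 in → 1.5 × 0.9062 × 0.625 × 58 = 49.28 → r_n = 49.28 kips.
Interior bolts: l_c = 2.75 − 0.9375 = 1.812 in → 1.5 × 1.812 × 0.625 × 58 = 98.55 → r_n = 95.16 kips.
R_n = 2 × 49.28 + 4 × 95.16 = 479.2 kips.
Design strength φR_n = 0.75 × 479.2 = 359 kips.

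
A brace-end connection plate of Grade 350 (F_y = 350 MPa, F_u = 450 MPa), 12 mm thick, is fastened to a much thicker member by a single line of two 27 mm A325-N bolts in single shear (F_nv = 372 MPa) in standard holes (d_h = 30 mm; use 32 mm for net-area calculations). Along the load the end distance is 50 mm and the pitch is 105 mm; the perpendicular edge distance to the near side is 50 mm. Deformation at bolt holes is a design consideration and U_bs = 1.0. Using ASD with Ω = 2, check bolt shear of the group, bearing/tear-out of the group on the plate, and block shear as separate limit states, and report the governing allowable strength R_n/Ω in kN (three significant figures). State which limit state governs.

Bolt shear: A_b = π·27²/4 = 572.6 mm²; R_n = 372 × 572.6 × 2 × 1 / 1000 = 426 kN → 426 / 2 = 213 kN.
Bearing: edge l_c = 35, r_n = 226.8 kN; interior l_c = 75, r_n = 349.9 kN; R_n = 226.8 + 1·349.9 = 576.7 kN → 288 kN.
Block shear: A_gv = 1860, A_nv = 1284, A_nt = 408 mm²; R_n = min(0.6F_uA_nv, 0.6F_yA_gv) + U_bs·F_u·A_nt = 530.3 kN → 265 kN.
Bolt shear governs: 213 kN.

213 kN (bolt shear governs)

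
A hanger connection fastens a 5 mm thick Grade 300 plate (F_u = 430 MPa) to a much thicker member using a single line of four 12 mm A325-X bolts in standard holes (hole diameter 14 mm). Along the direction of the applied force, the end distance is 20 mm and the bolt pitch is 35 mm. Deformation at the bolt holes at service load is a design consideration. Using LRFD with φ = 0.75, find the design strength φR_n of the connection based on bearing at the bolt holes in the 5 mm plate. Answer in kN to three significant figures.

Per bolt r_n = 1.2 l_c t F_u ≤ 2.4 d t F_u; upper limit = 2.4 × 12 × 5 × 430 / 1000 = 61.92 kN.
Edge bolt: l_c = 20 − 14/2 = 13 mm → 1.2 × 13 × 5 × 430 / 1000 = 33.54 → r_n = 33.54 kN.
Interior bolts: l_c = 35 − 14 = 21 mm → 1.2 × 21 × 5 × 430 / 1000 = 54.18 → r_n = 54.18 kN.
R_n = 1 × 33.54 + 3 × 54.18 = 196.1 kN.
Design strength φR_n = 0.75 × 196.1 = 147 kN.

147 kN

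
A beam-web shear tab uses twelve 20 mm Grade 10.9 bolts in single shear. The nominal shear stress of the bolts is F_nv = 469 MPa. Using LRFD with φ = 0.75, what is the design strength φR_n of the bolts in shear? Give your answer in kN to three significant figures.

1330 kN

A_b = π × 20² / 4 = 314.2 mm².
R_n = F_nv · A_b · n · n_s = 469 × 314.2 × 12 × 1 / 1000 = 1768 kN.
Design strength φR_n = 0.75 × 1768 = 1330 kN.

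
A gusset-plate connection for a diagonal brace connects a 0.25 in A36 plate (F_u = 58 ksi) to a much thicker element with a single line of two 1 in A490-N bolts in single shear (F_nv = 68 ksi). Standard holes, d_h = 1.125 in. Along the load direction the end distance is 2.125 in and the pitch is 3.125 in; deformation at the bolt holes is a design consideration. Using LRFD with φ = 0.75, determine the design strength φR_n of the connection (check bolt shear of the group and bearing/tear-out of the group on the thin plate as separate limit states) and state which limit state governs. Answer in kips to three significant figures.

46.5 kips (bearing governs)

Bolt shear: A_b = π·1²/4 = 0.7854 in²; R_n = 68 × 0.7854 × 2 × 1 = 106.8 kips → 0.75 × 106.8 = 80.1 kips.
Bearing (1.2 l_c t F_u ≤ 2.4 d t F_u): upper limit = 2.4·1·0.25·58 = 34.8 kips.
  Edge l_c = 2.125 − 1.125/2 = 1.562 → r_n = 27.19 kips; interior l_c = 3.125 − 1.125 = 2 → r_n = 34.8 kips.
  R_n,bearing = 1·27.19 + 1·34.8 = 61.99 kips → 0.75 × 61.99 = 46.5 kips.
Bearing governs: 46.5 kips.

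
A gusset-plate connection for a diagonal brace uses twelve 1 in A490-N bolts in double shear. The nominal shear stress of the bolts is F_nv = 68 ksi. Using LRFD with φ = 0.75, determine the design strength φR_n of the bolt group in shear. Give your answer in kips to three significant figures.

961 kips

A_b = π × 1² / 4 = 0.7854 in².
R_n = F_nv · A_b · n · n_s = 68 × 0.7854 × 12 × 2 = 1282 kips.
Design strength φR_n = 0.75 × 1282 = 961 kips.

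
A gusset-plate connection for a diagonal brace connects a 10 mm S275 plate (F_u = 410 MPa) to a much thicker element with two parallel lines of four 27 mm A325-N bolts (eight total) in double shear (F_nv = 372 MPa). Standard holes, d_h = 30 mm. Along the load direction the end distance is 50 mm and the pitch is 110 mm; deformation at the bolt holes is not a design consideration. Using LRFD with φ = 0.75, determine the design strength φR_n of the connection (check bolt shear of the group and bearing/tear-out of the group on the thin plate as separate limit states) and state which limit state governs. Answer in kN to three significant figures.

1820 kN (bearing governs)

Bolt shear: A_b = π·27²/4 = 572.6 mm²; R_n = 372 × 572.6 × 8 × 2 / 1000 = 3408 kN → 0.75 × 3408 = 2560 kN.
Bearing (1.5 l_c t F_u ≤ 3.0 d t F_u): upper limit = 3.0·27·10·410 / 1000 = 332.1 kN.
  Edge l_c = 50 − 30/2 = 35 → r_n = 215.2 kN; interior l_c = 110 − 30 = 80 → r_n = 332.1 kN.
  R_n,bearing = 2·215.2 + 6·332.1 = 2423 kN → 0.75 × 2423 = 1820 kN.
Bearing governs: 1820 kN.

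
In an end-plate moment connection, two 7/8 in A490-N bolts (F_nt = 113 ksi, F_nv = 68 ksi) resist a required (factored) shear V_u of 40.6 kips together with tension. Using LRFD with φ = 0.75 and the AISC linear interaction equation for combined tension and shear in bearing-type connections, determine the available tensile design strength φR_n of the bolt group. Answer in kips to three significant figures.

65 kips

A_b = π·0.875²/4 = 0.6013 in²; f_rv = 40.6 / (2 × 0.6013) = 33.76 ksi.
F'_nt = 1.3 F_nt − (F_nt / φF_nv) f_rv = 1.3·113 − (113/(0.75·68))·33.76 = 72.1 ksi, capped at F_nt → F'_nt = 72.1 ksi.
R_n = F'_nt · A_b · n = 72.1 × 0.6013 × 2 = 86.71 kips.
Design strength φR_n = 0.75 × 86.71 = 65 kips.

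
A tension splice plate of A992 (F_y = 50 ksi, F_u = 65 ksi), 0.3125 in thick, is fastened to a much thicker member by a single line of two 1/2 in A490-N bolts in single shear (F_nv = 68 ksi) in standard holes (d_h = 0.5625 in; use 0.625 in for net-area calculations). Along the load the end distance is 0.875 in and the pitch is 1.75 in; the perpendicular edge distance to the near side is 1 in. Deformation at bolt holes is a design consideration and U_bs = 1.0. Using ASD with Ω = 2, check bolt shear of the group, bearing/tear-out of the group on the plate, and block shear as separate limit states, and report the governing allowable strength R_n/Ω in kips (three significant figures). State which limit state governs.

Bolt shear: A_b = π·0.5²/4 = 0.1963 in²; R_n = 68 × 0.1963 × 2 × 1 = 26.7 kips → 26.7 / 2 = 13.4 kips.
Bearing: edge l_c = 0.5938, r_n = 14.47 kips; interior l_c = 1.188, r_n = 24.38 kips; R_n = 14.47 + 1·24.38 = 38.85 kips → 19.4 kips.
Block shear: A_gv = 0.8203, A_nv = 0.5273, A_nt = 0.2148 in²; R_n = min(0.6F_uA_nv, 0.6F_yA_gv) + U_bs·F_u·A_nt = 34.53 kips → 17.3 kips.
Bolt shear governs: 13.4 kips.

13.4 kips (bolt shear governs)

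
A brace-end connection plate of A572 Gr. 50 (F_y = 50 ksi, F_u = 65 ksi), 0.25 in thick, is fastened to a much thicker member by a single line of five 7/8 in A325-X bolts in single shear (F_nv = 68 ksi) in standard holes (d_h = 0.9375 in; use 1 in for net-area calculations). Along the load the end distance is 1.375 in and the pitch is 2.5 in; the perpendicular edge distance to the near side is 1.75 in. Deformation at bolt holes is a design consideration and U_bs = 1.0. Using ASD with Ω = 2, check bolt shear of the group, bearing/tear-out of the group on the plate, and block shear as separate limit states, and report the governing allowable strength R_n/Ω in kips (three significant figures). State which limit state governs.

Bolt shear: A_b = π·0.875²/4 = 0.6013 in²; R_n = 68 × 0.6013 × 5 × 1 = 204.4 kips → 204.4 / 2 = 102 kips.
Bearing: edge l_c = 0.9062, r_n = 17.67 kips; interior l_c = 1.562, r_n = 30.47 kips; R_n = 17.67 + 4·30.47 = 139.5 kips → 69.8 kips.
Block shear: A_gv = 2.844, A_nv = 1.719, A_nt = 0.3125 in²; R_n = min(0.6F_uA_nv, 0.6F_yA_gv) + U_bs·F_u·A_nt = 87.34 kips → 43.7 kips.
Block shear governs: 43.7 kips.

43.7 kips (block shear governs)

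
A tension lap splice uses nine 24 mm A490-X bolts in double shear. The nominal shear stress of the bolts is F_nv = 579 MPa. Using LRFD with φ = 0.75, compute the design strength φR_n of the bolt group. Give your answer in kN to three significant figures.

A_b = π × 24² / 4 = 452.4 mm².
R_n = F_nv · A_b · n · n_s = 579 × 452.4 × 9 × 2 / 1000 = 4715 kN.
Design strength φR_n = 0.75 × 4715 = 3540 kN.

3540 kN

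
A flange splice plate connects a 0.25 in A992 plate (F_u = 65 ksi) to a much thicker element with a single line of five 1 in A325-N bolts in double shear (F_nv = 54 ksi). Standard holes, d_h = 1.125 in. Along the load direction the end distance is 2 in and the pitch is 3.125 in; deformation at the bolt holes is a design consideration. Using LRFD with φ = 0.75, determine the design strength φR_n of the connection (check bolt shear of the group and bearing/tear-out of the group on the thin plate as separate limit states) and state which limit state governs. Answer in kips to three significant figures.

Bolt shear: A_b = π·1²/4 = 0.7854 in²; R_n = 54 × 0.7854 × 5 × 2 = 424.1 kips → 0.75 × 424.1 = 318 kips.
Bearing (1.2 l_c t F_u ≤ 2.4 d t F_u): upper limit = 2.4·1·0.25·65 = 39 kips.
  Edge l_c = 2 − 1.125/2 = 1.438 → r_n = 28.03 kips; interior l_c = 3.125 − 1.125 = 2 → r_n = 39 kips.
  R_n,bearing = 1·28.03 + 4·39 = 184 kips → 0.75 × 184 = 138 kips.
Bearing governs: 138 kips.

138 kips (bearing governs)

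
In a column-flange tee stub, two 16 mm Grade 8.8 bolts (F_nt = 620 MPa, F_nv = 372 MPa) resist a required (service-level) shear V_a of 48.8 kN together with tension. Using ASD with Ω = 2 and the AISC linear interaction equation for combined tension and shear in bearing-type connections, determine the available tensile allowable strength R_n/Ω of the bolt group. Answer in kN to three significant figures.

80.7 kN

A_b = π·16²/4 = 201.1 mm²; f_rv = 48.8 × 1000 / (2 × 201.1) = 121.4 MPa.
F'_nt = 1.3 F_nt − (Ω F_nt / F_nv) f_rv = 1.3·620 − (2·620/372)·121.4 = 401.5 MPa, capped at F_nt → F'_nt = 401.5 MPa.
R_n = F'_nt · A_b · n = 401.5 × 201.1 × 2 / 1000 = 161.4 kN.
Allowable strength R_n/Ω = 161.4 / 2 = 80.7 kN.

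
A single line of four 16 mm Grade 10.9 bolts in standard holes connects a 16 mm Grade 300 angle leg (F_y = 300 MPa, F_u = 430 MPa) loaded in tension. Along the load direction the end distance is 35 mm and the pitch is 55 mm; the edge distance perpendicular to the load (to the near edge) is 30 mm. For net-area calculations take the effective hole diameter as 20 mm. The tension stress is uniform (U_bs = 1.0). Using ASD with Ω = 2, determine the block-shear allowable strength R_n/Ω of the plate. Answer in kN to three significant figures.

337 kN

Shear plane L_v = 35 + 3·55 = 200 mm; A_gv = 200 × 16 = 3200 mm².
A_nv = (200 − 3.5·20) × 16 = 2080 mm².
A_nt = (30 − 0.5·20) × 16 = 320 mm².
0.6 F_u A_nv = 536.6 kN; 0.6 F_y A_gv = 576 kN → shear rupture governs the shear term.
R_n = 536.6 + 1.0 × 430 × 320 / 1000 = 674.2 kN.
Allowable strength R_n/Ω = 674.2 / 2 = 337 kN.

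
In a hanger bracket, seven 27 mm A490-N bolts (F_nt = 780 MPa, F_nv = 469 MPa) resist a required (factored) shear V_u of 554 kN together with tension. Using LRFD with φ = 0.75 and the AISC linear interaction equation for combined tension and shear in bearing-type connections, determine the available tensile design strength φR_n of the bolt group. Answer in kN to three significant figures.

2130 kN

A_b = π·27²/4 = 572.6 mm²; f_rv = 554 × 1000 / (7 × 572.6) = 138.2 MPa.
F'_nt = 1.3 F_nt − (F_nt / φF_nv) f_rv = 1.3·780 − (780/(0.75·469))·138.2 = 707.5 MPa, capped at F_nt → F'_nt = 707.5 MPa.
R_n = F'_nt · A_b · n = 707.5 × 572.6 × 7 / 1000 = 2836 kN.
Design strength φR_n = 0.75 × 2836 = 2130 kN.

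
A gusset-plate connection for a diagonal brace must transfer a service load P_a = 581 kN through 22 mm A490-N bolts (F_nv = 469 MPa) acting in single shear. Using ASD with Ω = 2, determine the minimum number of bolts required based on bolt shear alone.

7 bolts

A_b = π·22²/4 = 380.1 mm².
Per-bolt allowable strength R_n/Ω = 469 × 380.1 × 1 / 1000 / 2 = 89.14 kN.
n ≥ 581 / 89.14 = 6.518 → use 7 bolts.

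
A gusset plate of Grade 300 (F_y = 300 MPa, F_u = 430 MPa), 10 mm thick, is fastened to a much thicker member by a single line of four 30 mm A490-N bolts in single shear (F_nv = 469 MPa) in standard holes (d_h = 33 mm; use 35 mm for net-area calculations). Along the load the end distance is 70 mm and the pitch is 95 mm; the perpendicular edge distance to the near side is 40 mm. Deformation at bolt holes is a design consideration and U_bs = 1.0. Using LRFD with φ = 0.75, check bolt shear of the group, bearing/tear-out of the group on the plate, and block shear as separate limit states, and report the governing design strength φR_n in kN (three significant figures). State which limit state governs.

522 kN (block shear governs)

Bolt shear: A_b = π·30²/4 = 706.9 mm²; R_n = 469 × 706.9 × 4 × 1 / 1000 = 1326 kN → 0.75 × 1326 = 995 kN.
Bearing: edge l_c = 53.5, r_n = 276.1 kN; interior l_c = 62, r_n = 309.6 kN; R_n = 276.1 + 3·309.6 = 1205 kN → 904 kN.
Block shear: A_gv = 3550, A_nv = 2325, A_nt = 225 mm²; R_n = min(0.6F_uA_nv, 0.6F_yA_gv) + U_bs·F_u·A_nt = 696.6 kN → 522 kN.
Block shear governs: 522 kN.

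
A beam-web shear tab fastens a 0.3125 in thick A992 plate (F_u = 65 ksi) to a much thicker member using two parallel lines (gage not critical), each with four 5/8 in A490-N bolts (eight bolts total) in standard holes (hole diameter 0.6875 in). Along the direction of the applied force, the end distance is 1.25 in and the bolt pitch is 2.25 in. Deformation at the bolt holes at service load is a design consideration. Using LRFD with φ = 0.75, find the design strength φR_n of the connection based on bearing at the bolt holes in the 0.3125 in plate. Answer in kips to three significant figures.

170 kips

Per bolt r_n = 1.2 l_c t F_u ≤ 2.4 d t F_u; upper limit = 2.4 × 0.625 × 0.3125 × 65 = 30.47 kips.
Edge bolt: l_c = 1.25 − 0.6875/2 = 0.9062 in → 1.2 × 0.9062 × 0.3125 × 65 = 22.09 → r_n = 22.09 kips.
Interior bolts: l_c = 2.25 − 0.6875 = 1.562 in → 1.2 × 1.562 × 0.3125 × 65 = 38.09 → r_n = 30.47 kips.
R_n = 2 × 22.09 + 6 × 30.47 = 227 kips.
Design strength φR_n = 0.75 × 227 = 170 kips.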